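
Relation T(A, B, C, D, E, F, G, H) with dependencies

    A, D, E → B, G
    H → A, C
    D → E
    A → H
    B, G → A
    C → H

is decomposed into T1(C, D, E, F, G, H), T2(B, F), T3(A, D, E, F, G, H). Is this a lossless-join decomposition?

No

Chase test. Columns are A, B, C, D, E, F, G, H; row i has aⱼ where attribute j ∈ Ti, else bᵢⱼ.
Initial tableau (one row per fragment):
  row 1: b11 b12 a3 a4 a5 a6 a7 a8
  row 2: b21 a2 b23 b24 b25 a6 b27 b28
  row 3: a1 b32 b33 a4 a5 a6 a7 a8
Rows 1 and 3 agree on H; apply H→A, C and equate their A, C entries.
Rows 1 and 3 agree on A, D, E; apply A, D, E→B, G and equate their B, G entries.
No row becomes fully distinguished — the join is lossy.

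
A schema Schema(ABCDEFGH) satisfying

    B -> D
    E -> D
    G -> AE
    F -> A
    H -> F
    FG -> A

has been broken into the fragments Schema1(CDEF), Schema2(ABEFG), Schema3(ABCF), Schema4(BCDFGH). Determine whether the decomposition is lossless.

Yes

Chase test. Columns are ABCDEFGH; row i has aⱼ where attribute j ∈ Schemai, else bᵢⱼ.
Initial tableau (one row per fragment):
  row 1: b11 b12 a3 a4 a5 a6 b17 b18
  row 2: a1 a2 b23 b24 a5 a6 a7 b28
  row 3: a1 a2 a3 b34 b35 a6 b37 b38
  row 4: b41 a2 a3 a4 b45 a6 a7 a8
Rows 2 and 3 agree on B; apply B→D and equate their D entries.
Rows 2 and 4 agree on B; apply B→D and equate their D entries.
Rows 2 and 4 agree on G; apply G→AE and equate their AE entries.
Rows 1 and 2 agree on F; apply F→A and equate their A entries.
Row 4 is now all distinguished symbols — the join is lossless.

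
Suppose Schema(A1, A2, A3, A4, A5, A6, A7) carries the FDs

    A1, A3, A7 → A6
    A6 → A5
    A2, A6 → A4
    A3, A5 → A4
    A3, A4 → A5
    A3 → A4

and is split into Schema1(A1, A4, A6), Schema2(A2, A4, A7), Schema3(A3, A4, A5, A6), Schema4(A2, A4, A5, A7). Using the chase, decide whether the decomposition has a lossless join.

No

Chase test. Columns are A1, A2, A3, A4, A5, A6, A7; row i has aⱼ where attribute j ∈ Schemai, else bᵢⱼ.
Initial tableau (one row per fragment):
  row 1: a1 b12 b13 a4 b15 a6 b17
  row 2: b21 a2 b23 a4 b25 b26 a7
  row 3: b31 b32 a3 a4 a5 a6 b37
  row 4: b41 a2 b43 a4 a5 b46 a7
Rows 1 and 3 agree on A6; apply A6→A5 and equate their A5 entries.
No row becomes fully distinguished — the join is lossy.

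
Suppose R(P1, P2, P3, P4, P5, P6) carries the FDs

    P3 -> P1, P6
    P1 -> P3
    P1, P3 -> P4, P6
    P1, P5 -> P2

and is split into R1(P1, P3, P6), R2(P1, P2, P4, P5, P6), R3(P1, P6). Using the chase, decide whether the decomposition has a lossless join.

Chase test. Columns are P1, P2, P3, P4, P5, P6; row i has aⱼ where attribute j ∈ Ri, else bᵢⱼ.
Initial tableau (one row per fragment):
  row 1: a1 b12 a3 b14 b15 a6
  row 2: a1 a2 b23 a4 a5 a6
  row 3: a1 b32 b33 b34 b35 a6
Rows 1 and 2 agree on P1; apply P1→P3 and equate their P3 entries.
Rows 1 and 3 agree on P1; apply P1→P3 and equate their P3 entries.
Rows 1 and 2 agree on P1, P3; apply P1, P3→P4, P6 and equate their P4, P6 entries.
Rows 1 and 3 agree on P1, P3; apply P1, P3→P4, P6 and equate their P4, P6 entries.
Row 2 is now all distinguished symbols — the join is lossless.

Yes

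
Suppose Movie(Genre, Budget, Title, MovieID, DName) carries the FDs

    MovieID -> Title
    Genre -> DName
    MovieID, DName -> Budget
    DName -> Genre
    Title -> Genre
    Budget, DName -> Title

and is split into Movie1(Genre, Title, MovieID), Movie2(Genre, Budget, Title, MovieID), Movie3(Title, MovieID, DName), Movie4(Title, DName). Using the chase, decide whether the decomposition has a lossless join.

Chase test. Columns are Genre, Budget, Title, MovieID, DName; row i has aⱼ where attribute j ∈ Moviei, else bᵢⱼ.
Initial tableau (one row per fragment):
  row 1: a1 b12 a3 a4 b15
  row 2: a1 a2 a3 a4 b25
  row 3: b31 b32 a3 a4 a5
  row 4: b41 b42 a3 b44 a5
Rows 1 and 2 agree on Genre; apply Genre→DName and equate their DName entries.
Rows 1 and 2 agree on MovieID, DName; apply MovieID, DName→Budget and equate their Budget entries.
Rows 3 and 4 agree on DName; apply DName→Genre and equate their Genre entries.
Rows 1 and 3 agree on Title; apply Title→Genre and equate their Genre entries.
Rows 1 and 3 agree on Genre; apply Genre→DName and equate their DName entries.
Rows 1 and 3 agree on MovieID, DName; apply MovieID, DName→Budget and equate their Budget entries.
Row 1 is now all distinguished symbols — the join is lossless.

Yes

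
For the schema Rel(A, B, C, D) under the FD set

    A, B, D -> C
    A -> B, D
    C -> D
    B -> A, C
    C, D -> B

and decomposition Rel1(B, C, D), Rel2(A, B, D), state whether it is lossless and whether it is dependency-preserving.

Lossless test: (B, D)⁺ = {A, B, C, D}, which contains all of one fragment — lossless.
Dependency preservation: A, B, D → C; B → A, C are not contained in any single fragment, but the restricted closure of each left-hand side across the fragments still reaches the right-hand side; the remaining FDs each lie inside some fragment. All dependencies are preserved.

lossless and dependency-preserving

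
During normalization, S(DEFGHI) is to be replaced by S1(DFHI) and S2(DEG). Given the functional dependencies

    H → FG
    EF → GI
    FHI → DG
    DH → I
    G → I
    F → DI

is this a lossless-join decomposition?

Common attributes: S1 ∩ S2 = {D}.
No dependency enlarges {D}, so (D)⁺ = {D}.
The closure contains neither all of S1 = {DFHI} nor all of S2 = {DEG}, so the common attributes are not a superkey of either fragment. The join is lossy.

No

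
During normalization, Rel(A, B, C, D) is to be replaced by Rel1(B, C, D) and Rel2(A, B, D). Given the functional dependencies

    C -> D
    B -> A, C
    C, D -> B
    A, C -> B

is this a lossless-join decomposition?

Common attributes: Rel1 ∩ Rel2 = {B, D}.
Closure of {B, D}: B → A, C applies, adding A, C. So (B, D)⁺ = {A, B, C, D}.
This closure contains every attribute of Rel1, so Rel1 ∩ Rel2 → Rel1. The join is lossless.

Yes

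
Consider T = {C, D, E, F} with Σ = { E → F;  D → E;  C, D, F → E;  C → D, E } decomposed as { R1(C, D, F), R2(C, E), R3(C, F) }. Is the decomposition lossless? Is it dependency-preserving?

Lossless test (chase): Rows 1 and 2 agree on C; apply C→D, E and equate their D, E entries. Rows 1 and 3 agree on C; apply C→D, E and equate their D, E entries. Rows 1 and 2 agree on E; apply E→F and equate their F entries. Row 1 is now all distinguished symbols — the join is lossless.
Dependency preservation: the restricted closure of {E} across the fragments never reaches {F}, so E → F cannot be enforced without a join — not preserved.

lossless but not dependency-preserving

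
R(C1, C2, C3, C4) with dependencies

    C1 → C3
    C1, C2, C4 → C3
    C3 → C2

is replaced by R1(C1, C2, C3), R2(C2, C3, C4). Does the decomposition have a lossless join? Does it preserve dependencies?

lossy but dependency-preserving

Lossless test: (C2, C3)⁺ = {C2, C3}, which is a superkey of neither fragment — lossy.
Dependency preservation: C1, C2, C4 → C3 is not contained in any single fragment, but the restricted closure of its left-hand side across the fragments still reaches the right-hand side; the remaining FDs each lie inside some fragment. All dependencies are preserved.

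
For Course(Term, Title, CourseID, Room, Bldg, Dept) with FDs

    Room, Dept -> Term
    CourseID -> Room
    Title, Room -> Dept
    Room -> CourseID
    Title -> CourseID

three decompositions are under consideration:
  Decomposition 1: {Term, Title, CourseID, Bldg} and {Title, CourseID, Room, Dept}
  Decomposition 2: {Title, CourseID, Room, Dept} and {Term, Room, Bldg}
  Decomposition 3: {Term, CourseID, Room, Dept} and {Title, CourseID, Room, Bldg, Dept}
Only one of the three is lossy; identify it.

Decomposition 1: common = {Title, CourseID}, closure = {Term, Title, CourseID, Room, Dept} → lossless.
Decomposition 2: common = {Room}, closure = {CourseID, Room} → lossy.
Decomposition 3: common = {CourseID, Room, Dept}, closure = {Term, CourseID, Room, Dept} → lossless.

Decomposition 2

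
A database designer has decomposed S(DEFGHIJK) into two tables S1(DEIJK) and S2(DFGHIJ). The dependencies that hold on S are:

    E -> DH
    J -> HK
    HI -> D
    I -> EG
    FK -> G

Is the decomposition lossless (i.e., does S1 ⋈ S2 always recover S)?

Common attributes: S1 ∩ S2 = {DIJ}.
Closure of {DIJ}: J → HK applies, adding HK; I → EG applies, adding EG. So (DIJ)⁺ = {DEGHIJK}.
This closure contains every attribute of S1, so S1 ∩ S2 → S1. The join is lossless.

Yes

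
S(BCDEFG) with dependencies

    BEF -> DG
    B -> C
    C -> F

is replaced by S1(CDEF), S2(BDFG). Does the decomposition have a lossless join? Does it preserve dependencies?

Lossless test: (DF)⁺ = {DF}, which is a superkey of neither fragment — lossy.
Dependency preservation: the restricted closure of {BEF} across the fragments never reaches {DG}, so BEF → DG cannot be enforced without a join — not preserved.

lossy and not dependency-preserving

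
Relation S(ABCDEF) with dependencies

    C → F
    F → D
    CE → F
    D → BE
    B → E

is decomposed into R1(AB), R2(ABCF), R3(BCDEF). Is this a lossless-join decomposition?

Chase test. Columns are ABCDEF; row i has aⱼ where attribute j ∈ Ri, else bᵢⱼ.
Initial tableau (one row per fragment):
  row 1: a1 a2 b13 b14 b15 b16
  row 2: a1 a2 a3 b24 b25 a6
  row 3: b31 a2 a3 a4 a5 a6
Rows 2 and 3 agree on F; apply F→D and equate their D entries.
Rows 2 and 3 agree on D; apply D→BE and equate their BE entries.
Rows 1 and 2 agree on B; apply B→E and equate their E entries.
Row 2 is now all distinguished symbols — the join is lossless.

Yes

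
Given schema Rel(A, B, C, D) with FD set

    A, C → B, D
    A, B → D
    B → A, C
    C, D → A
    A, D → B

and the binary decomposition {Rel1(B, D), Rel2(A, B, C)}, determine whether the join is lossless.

Common attributes: Rel1 ∩ Rel2 = {B}.
Closure of {B}: B → A, C applies, adding A, C; A, C → B, D applies, adding D. So (B)⁺ = {A, B, C, D}.
This closure contains every attribute of Rel1, so Rel1 ∩ Rel2 → Rel1. The join is lossless.

Yes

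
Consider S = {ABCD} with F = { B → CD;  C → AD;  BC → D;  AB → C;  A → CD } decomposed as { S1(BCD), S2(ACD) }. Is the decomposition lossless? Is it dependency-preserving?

Lossless test: (CD)⁺ = {ACD}, which contains all of one fragment — lossless.
Dependency preservation: AB → C is not contained in any single fragment, but the restricted closure of its left-hand side across the fragments still reaches the right-hand side; the remaining FDs each lie inside some fragment. All dependencies are preserved.

lossless and dependency-preserving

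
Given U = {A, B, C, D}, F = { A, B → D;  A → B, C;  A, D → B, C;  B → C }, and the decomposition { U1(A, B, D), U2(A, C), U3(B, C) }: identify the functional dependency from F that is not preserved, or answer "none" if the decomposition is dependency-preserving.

none

A, B → D lies within U1.
A → B, C: restricted closure across fragments reaches B, C.
A, D → B, C: restricted closure across fragments reaches B, C.
B → C lies within U3.
Every dependency is enforceable on the fragments, so the decomposition is dependency-preserving.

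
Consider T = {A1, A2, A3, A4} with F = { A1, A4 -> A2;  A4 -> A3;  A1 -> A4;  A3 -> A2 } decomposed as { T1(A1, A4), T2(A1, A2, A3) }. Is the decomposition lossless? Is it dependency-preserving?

Lossless test: (A1)⁺ = {A1, A2, A3, A4}, which contains all of one fragment — lossless.
Dependency preservation: the restricted closure of {A4} across the fragments never reaches {A3}, so A4 → A3 cannot be enforced without a join — not preserved.

lossless but not dependency-preserving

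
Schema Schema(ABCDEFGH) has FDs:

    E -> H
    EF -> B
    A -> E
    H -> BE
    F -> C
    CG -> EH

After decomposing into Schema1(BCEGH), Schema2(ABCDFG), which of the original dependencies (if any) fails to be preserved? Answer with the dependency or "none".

A -> E

Check A → E: no single fragment contains all of {AE}, and the restricted closure of {A} across the fragments never reaches {E}.
E → H is preserved.
EF → B is preserved.
H → BE is preserved.
F → C is preserved.
CG → EH is preserved.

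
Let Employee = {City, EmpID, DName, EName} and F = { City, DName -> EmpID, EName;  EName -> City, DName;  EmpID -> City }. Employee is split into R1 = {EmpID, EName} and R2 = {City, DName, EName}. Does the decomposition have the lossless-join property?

Yes

Common attributes: R1 ∩ R2 = {EName}.
Closure of {EName}: EName → City, DName applies, adding City, DName; City, DName → EmpID, EName applies, adding EmpID. So (EName)⁺ = {City, EmpID, DName, EName}.
This closure contains every attribute of R1, so R1 ∩ R2 → R1. The join is lossless.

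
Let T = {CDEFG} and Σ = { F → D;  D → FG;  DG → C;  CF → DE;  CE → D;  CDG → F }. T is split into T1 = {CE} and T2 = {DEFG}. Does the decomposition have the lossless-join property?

Common attributes: T1 ∩ T2 = {E}.
No dependency enlarges {E}, so (E)⁺ = {E}.
The closure contains neither all of T1 = {CE} nor all of T2 = {DEFG}, so the common attributes are not a superkey of either fragment. The join is lossy.

No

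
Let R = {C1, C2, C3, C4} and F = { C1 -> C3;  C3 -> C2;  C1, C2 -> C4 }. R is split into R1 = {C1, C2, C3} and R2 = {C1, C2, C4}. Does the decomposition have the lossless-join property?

Common attributes: R1 ∩ R2 = {C1, C2}.
Closure of {C1, C2}: C1 → C3 applies, adding C3; C1, C2 → C4 applies, adding C4. So (C1, C2)⁺ = {C1, C2, C3, C4}.
This closure contains every attribute of R1, so R1 ∩ R2 → R1. The join is lossless.

Yes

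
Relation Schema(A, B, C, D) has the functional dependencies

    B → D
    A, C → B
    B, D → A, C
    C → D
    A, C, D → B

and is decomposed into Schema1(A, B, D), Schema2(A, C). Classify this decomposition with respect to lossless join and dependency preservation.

lossy and not dependency-preserving

Lossless test: (A)⁺ = {A}, which is a superkey of neither fragment — lossy.
Dependency preservation: the restricted closure of {A, C} across the fragments never reaches {B}, so A, C → B cannot be enforced without a join — not preserved.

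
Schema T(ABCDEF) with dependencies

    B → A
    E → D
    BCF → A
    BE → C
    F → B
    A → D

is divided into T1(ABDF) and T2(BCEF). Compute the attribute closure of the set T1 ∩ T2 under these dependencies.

T1 ∩ T2 = {BF}.
B → A applies, adding A
A → D applies, adding D
Closure: {ABDF}.

ABDF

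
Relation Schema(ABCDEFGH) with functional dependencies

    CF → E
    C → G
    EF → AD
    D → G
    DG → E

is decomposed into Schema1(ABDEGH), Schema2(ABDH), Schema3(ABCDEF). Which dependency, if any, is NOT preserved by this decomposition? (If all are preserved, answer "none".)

C → G

Check C → G: no single fragment contains all of {CG}, and the restricted closure of {C} across the fragments never reaches {G}.
CF → E is preserved.
EF → AD is preserved.
D → G is preserved.
DG → E is preserved.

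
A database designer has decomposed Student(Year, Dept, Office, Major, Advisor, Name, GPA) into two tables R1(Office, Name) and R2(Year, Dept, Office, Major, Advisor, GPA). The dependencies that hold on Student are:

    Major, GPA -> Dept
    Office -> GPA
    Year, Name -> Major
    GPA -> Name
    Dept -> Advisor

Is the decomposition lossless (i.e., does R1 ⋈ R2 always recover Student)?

Common attributes: R1 ∩ R2 = {Office}.
Closure of {Office}: Office → GPA applies, adding GPA; GPA → Name applies, adding Name. So (Office)⁺ = {Office, Name, GPA}.
This closure contains every attribute of R1, so R1 ∩ R2 → R1. The join is lossless.

Yes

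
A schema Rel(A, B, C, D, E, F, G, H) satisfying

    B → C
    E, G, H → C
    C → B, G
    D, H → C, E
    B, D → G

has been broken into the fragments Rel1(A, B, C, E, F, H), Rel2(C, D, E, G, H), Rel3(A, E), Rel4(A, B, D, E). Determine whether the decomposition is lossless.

No

Chase test. Columns are A, B, C, D, E, F, G, H; row i has aⱼ where attribute j ∈ Reli, else bᵢⱼ.
Initial tableau (one row per fragment):
  row 1: a1 a2 a3 b14 a5 a6 b17 a8
  row 2: b21 b22 a3 a4 a5 b26 a7 a8
  row 3: a1 b32 b33 b34 a5 b36 b37 b38
  row 4: a1 a2 b43 a4 a5 b46 b47 b48
Rows 1 and 4 agree on B; apply B→C and equate their C entries.
Rows 1 and 2 agree on C; apply C→B, G and equate their B, G entries.
Rows 1 and 4 agree on C; apply C→B, G and equate their B, G entries.
No row becomes fully distinguished — the join is lossy.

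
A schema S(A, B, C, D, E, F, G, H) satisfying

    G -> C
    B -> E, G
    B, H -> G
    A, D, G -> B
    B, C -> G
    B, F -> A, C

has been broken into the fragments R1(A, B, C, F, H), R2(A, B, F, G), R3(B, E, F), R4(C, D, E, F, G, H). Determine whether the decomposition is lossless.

No

Chase test. Columns are A, B, C, D, E, F, G, H; row i has aⱼ where attribute j ∈ Ri, else bᵢⱼ.
Initial tableau (one row per fragment):
  row 1: a1 a2 a3 b14 b15 a6 b17 a8
  row 2: a1 a2 b23 b24 b25 a6 a7 b28
  row 3: b31 a2 b33 b34 a5 a6 b37 b38
  row 4: b41 b42 a3 a4 a5 a6 a7 a8
Rows 2 and 4 agree on G; apply G→C and equate their C entries.
Rows 1 and 2 agree on B; apply B→E, G and equate their E, G entries.
Rows 1 and 3 agree on B; apply B→E, G and equate their E, G entries.
Rows 1 and 3 agree on B, F; apply B, F→A, C and equate their A, C entries.
No row becomes fully distinguished — the join is lossy.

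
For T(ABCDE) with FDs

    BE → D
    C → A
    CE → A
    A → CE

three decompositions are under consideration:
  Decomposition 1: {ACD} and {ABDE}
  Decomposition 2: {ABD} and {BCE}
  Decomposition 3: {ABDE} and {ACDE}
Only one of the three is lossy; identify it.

Decomposition 2

Decomposition 1: common = {AD}, closure = {ACDE} → lossless.
Decomposition 2: common = {B}, closure = {B} → lossy.
Decomposition 3: common = {ADE}, closure = {ACDE} → lossless.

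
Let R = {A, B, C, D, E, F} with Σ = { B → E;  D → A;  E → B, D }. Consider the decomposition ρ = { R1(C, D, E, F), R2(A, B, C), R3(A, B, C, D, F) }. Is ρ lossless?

No

Chase test. Columns are A, B, C, D, E, F; row i has aⱼ where attribute j ∈ Ri, else bᵢⱼ.
Initial tableau (one row per fragment):
  row 1: b11 b12 a3 a4 a5 a6
  row 2: a1 a2 a3 b24 b25 b26
  row 3: a1 a2 a3 a4 b35 a6
Rows 2 and 3 agree on B; apply B→E and equate their E entries.
Rows 1 and 3 agree on D; apply D→A and equate their A entries.
Rows 2 and 3 agree on E; apply E→B, D and equate their B, D entries.
No row becomes fully distinguished — the join is lossy.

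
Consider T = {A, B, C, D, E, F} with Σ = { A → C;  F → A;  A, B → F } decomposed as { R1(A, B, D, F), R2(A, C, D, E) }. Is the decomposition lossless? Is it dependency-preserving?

Lossless test: (A, D)⁺ = {A, C, D}, which is a superkey of neither fragment — lossy.
Dependency preservation: every FD's attributes lie within a single fragment, so each can be enforced locally — preserved.

lossy but dependency-preserving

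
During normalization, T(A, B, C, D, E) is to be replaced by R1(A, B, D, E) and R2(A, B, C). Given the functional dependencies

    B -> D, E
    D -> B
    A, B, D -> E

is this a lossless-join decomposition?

Yes

Common attributes: R1 ∩ R2 = {A, B}.
Closure of {A, B}: B → D, E applies, adding D, E. So (A, B)⁺ = {A, B, D, E}.
This closure contains every attribute of R1, so R1 ∩ R2 → R1. The join is lossless.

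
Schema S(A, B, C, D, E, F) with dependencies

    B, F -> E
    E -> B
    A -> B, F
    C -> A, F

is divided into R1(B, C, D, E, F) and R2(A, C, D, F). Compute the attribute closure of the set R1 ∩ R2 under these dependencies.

A, B, C, D, E, F

R1 ∩ R2 = {C, D, F}.
C → A, F applies, adding A
A → B, F applies, adding B
B, F → E applies, adding E
Closure: {A, B, C, D, E, F}.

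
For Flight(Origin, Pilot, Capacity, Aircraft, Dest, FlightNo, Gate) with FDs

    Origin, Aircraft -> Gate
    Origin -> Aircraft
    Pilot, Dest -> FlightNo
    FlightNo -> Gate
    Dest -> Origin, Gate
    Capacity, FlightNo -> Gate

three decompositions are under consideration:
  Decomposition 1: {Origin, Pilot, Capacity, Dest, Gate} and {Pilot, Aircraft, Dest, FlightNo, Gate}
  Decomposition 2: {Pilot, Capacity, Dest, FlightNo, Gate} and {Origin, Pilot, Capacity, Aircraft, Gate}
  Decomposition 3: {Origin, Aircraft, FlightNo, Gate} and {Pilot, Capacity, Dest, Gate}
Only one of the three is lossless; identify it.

Decomposition 1: common = {Pilot, Dest, Gate}, closure = {Origin, Pilot, Aircraft, Dest, FlightNo, Gate} → lossless.
Decomposition 2: common = {Pilot, Capacity, Gate}, closure = {Pilot, Capacity, Gate} → lossy.
Decomposition 3: common = {Gate}, closure = {Gate} → lossy.

Decomposition 1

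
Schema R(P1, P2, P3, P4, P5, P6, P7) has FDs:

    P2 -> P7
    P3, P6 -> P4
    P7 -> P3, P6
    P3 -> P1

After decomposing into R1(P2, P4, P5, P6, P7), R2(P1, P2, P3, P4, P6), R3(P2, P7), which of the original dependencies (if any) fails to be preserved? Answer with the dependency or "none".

Check P7 → P3, P6: no single fragment contains all of {P3, P6, P7}, and the restricted closure of {P7} across the fragments never reaches {P3, P6}.
P2 → P7 is preserved.
P3, P6 → P4 is preserved.
P3 → P1 is preserved.

P7 -> P3, P6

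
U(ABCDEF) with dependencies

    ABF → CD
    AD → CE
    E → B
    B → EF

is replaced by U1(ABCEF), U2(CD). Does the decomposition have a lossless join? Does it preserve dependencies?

lossy and not dependency-preserving

Lossless test: (C)⁺ = {C}, which is a superkey of neither fragment — lossy.
Dependency preservation: the restricted closure of {ABF} across the fragments never reaches {CD}, so ABF → CD cannot be enforced without a join — not preserved.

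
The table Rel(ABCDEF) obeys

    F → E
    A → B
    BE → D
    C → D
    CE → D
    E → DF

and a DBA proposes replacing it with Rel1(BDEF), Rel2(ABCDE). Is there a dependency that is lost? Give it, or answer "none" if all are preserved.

F → E lies within Rel1.
A → B lies within Rel2.
BE → D lies within Rel1.
C → D lies within Rel2.
CE → D lies within Rel2.
E → DF lies within Rel1.
Every dependency is enforceable on the fragments, so the decomposition is dependency-preserving.

none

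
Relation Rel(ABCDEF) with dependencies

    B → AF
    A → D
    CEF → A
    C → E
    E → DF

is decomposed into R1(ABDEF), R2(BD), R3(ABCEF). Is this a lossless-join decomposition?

Yes

Chase test. Columns are ABCDEF; row i has aⱼ where attribute j ∈ Ri, else bᵢⱼ.
Initial tableau (one row per fragment):
  row 1: a1 a2 b13 a4 a5 a6
  row 2: b21 a2 b23 a4 b25 b26
  row 3: a1 a2 a3 b34 a5 a6
Rows 1 and 2 agree on B; apply B→AF and equate their AF entries.
Rows 1 and 3 agree on A; apply A→D and equate their D entries.
Row 3 is now all distinguished symbols — the join is lossless.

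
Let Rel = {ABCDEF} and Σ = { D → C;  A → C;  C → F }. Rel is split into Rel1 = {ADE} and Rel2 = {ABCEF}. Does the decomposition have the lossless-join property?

Common attributes: Rel1 ∩ Rel2 = {AE}.
Closure of {AE}: A → C applies, adding C; C → F applies, adding F. So (AE)⁺ = {ACEF}.
The closure contains neither all of Rel1 = {ADE} nor all of Rel2 = {ABCEF}, so the common attributes are not a superkey of either fragment. The join is lossy.

No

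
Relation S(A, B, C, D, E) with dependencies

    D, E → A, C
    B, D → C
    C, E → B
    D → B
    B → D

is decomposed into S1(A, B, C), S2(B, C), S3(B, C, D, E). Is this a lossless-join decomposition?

No

Chase test. Columns are A, B, C, D, E; row i has aⱼ where attribute j ∈ Si, else bᵢⱼ.
Initial tableau (one row per fragment):
  row 1: a1 a2 a3 b14 b15
  row 2: b21 a2 a3 b24 b25
  row 3: b31 a2 a3 a4 a5
Rows 1 and 2 agree on B; apply B→D and equate their D entries.
Rows 1 and 3 agree on B; apply B→D and equate their D entries.
No row becomes fully distinguished — the join is lossy.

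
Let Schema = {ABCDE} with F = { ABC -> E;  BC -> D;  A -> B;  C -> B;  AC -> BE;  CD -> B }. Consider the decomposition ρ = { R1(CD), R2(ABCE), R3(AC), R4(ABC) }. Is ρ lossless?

Chase test. Columns are ABCDE; row i has aⱼ where attribute j ∈ Ri, else bᵢⱼ.
Initial tableau (one row per fragment):
  row 1: b11 b12 a3 a4 b15
  row 2: a1 a2 a3 b24 a5
  row 3: a1 b32 a3 b34 b35
  row 4: a1 a2 a3 b44 b45
Rows 2 and 4 agree on ABC; apply ABC→E and equate their E entries.
Rows 2 and 4 agree on BC; apply BC→D and equate their D entries.
Rows 2 and 3 agree on A; apply A→B and equate their B entries.
Rows 1 and 2 agree on C; apply C→B and equate their B entries.
Rows 2 and 3 agree on AC; apply AC→BE and equate their BE entries.
Rows 1 and 2 agree on BC; apply BC→D and equate their D entries.
Rows 1 and 3 agree on BC; apply BC→D and equate their D entries.
Row 2 is now all distinguished symbols — the join is lossless.

Yes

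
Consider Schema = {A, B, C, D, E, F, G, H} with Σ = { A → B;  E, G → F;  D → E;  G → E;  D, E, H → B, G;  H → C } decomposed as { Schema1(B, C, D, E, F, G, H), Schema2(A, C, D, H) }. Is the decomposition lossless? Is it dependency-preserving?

lossless but not dependency-preserving

Lossless test: (C, D, H)⁺ = {B, C, D, E, F, G, H}, which contains all of one fragment — lossless.
Dependency preservation: the restricted closure of {A} across the fragments never reaches {B}, so A → B cannot be enforced without a join — not preserved.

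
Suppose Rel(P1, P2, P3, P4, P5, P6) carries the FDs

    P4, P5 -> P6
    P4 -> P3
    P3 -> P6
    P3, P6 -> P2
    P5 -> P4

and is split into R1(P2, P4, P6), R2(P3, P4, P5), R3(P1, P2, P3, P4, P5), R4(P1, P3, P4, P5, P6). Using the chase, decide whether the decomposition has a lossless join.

Chase test. Columns are P1, P2, P3, P4, P5, P6; row i has aⱼ where attribute j ∈ Ri, else bᵢⱼ.
Initial tableau (one row per fragment):
  row 1: b11 a2 b13 a4 b15 a6
  row 2: b21 b22 a3 a4 a5 b26
  row 3: a1 a2 a3 a4 a5 b36
  row 4: a1 b42 a3 a4 a5 a6
Rows 2 and 3 agree on P4, P5; apply P4, P5→P6 and equate their P6 entries.
Rows 2 and 4 agree on P4, P5; apply P4, P5→P6 and equate their P6 entries.
Rows 1 and 2 agree on P4; apply P4→P3 and equate their P3 entries.
Rows 1 and 2 agree on P3, P6; apply P3, P6→P2 and equate their P2 entries.
Rows 1 and 4 agree on P3, P6; apply P3, P6→P2 and equate their P2 entries.
Row 3 is now all distinguished symbols — the join is lossless.

Yes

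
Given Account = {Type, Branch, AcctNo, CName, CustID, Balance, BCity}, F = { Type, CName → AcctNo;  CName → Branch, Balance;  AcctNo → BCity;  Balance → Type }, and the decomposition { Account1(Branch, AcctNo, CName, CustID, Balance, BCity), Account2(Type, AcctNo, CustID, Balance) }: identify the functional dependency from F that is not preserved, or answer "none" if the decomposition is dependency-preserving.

Type, CName → AcctNo: restricted closure across fragments reaches AcctNo.
CName → Branch, Balance lies within Account1.
AcctNo → BCity lies within Account1.
Balance → Type lies within Account2.
Every dependency is enforceable on the fragments, so the decomposition is dependency-preserving.

none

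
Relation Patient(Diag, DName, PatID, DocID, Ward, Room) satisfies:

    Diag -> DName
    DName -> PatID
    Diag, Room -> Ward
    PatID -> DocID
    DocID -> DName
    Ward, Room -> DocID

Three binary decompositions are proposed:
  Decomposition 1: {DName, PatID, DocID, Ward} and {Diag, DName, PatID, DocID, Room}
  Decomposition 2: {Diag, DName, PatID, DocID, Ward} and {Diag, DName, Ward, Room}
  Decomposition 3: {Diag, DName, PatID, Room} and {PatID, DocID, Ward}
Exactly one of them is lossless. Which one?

Decomposition 2

Decomposition 1: common = {DName, PatID, DocID}, closure = {DName, PatID, DocID} → lossy.
Decomposition 2: common = {Diag, DName, Ward}, closure = {Diag, DName, PatID, DocID, Ward} → lossless.
Decomposition 3: common = {PatID}, closure = {DName, PatID, DocID} → lossy.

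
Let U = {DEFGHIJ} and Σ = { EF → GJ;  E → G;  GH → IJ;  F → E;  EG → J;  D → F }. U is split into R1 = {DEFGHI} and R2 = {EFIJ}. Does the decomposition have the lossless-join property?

Yes

Common attributes: R1 ∩ R2 = {EFI}.
Closure of {EFI}: EF → GJ applies, adding GJ. So (EFI)⁺ = {EFGIJ}.
This closure contains every attribute of R2, so R1 ∩ R2 → R2. The join is lossless.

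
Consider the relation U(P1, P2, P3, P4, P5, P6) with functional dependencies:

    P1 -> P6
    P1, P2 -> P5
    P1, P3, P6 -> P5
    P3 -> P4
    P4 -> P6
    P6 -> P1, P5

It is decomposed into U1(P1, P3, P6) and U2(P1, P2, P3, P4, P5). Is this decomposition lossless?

Yes

Common attributes: U1 ∩ U2 = {P1, P3}.
Closure of {P1, P3}: P1 → P6 applies, adding P6; P1, P3, P6 → P5 applies, adding P5; P3 → P4 applies, adding P4. So (P1, P3)⁺ = {P1, P3, P4, P5, P6}.
This closure contains every attribute of U1, so U1 ∩ U2 → U1. The join is lossless.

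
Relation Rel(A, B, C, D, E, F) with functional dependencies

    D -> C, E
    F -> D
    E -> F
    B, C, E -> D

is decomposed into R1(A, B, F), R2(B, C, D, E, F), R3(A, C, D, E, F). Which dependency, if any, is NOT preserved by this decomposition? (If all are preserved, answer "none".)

D → C, E lies within R2.
F → D lies within R2.
E → F lies within R2.
B, C, E → D lies within R2.
Every dependency is enforceable on the fragments, so the decomposition is dependency-preserving.

none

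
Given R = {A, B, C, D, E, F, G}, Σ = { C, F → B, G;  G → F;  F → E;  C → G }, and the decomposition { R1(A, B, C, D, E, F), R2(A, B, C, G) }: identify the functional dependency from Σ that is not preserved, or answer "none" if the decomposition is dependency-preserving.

G → F

Check G → F: no single fragment contains all of {F, G}, and the restricted closure of {G} across the fragments never reaches {F}.
C, F → B, G is preserved.
F → E is preserved.
C → G is preserved.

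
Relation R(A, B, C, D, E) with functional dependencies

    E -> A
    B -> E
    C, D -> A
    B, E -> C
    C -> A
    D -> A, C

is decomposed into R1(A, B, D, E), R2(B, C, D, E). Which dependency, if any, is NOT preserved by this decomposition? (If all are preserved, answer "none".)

Check C → A: no single fragment contains all of {A, C}, and the restricted closure of {C} across the fragments never reaches {A}.
E → A is preserved.
B → E is preserved.
C, D → A is preserved.
B, E → C is preserved.
D → A, C is preserved.

C -> A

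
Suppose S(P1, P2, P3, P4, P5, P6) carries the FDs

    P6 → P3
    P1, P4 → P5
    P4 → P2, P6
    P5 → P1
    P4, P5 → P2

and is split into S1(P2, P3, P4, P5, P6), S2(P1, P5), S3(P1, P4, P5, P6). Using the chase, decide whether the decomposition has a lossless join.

Yes

Chase test. Columns are P1, P2, P3, P4, P5, P6; row i has aⱼ where attribute j ∈ Si, else bᵢⱼ.
Initial tableau (one row per fragment):
  row 1: b11 a2 a3 a4 a5 a6
  row 2: a1 b22 b23 b24 a5 b26
  row 3: a1 b32 b33 a4 a5 a6
Rows 1 and 3 agree on P6; apply P6→P3 and equate their P3 entries.
Rows 1 and 3 agree on P4; apply P4→P2, P6 and equate their P2, P6 entries.
Rows 1 and 2 agree on P5; apply P5→P1 and equate their P1 entries.
Row 1 is now all distinguished symbols — the join is lossless.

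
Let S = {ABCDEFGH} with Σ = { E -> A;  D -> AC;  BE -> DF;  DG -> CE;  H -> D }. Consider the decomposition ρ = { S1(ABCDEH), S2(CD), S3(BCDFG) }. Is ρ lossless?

Chase test. Columns are ABCDEFGH; row i has aⱼ where attribute j ∈ Si, else bᵢⱼ.
Initial tableau (one row per fragment):
  row 1: a1 a2 a3 a4 a5 b16 b17 a8
  row 2: b21 b22 a3 a4 b25 b26 b27 b28
  row 3: b31 a2 a3 a4 b35 a6 a7 b38
Rows 1 and 2 agree on D; apply D→AC and equate their AC entries.
Rows 1 and 3 agree on D; apply D→AC and equate their AC entries.
No row becomes fully distinguished — the join is lossy.

No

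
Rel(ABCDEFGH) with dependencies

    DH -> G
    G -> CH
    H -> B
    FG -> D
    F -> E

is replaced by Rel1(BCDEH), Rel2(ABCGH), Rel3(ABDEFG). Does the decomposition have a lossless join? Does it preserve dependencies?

Lossless test (chase): Rows 2 and 3 agree on G; apply G→CH and equate their CH entries. Rows 1 and 3 agree on DH; apply DH→G and equate their G entries. Row 3 is now all distinguished symbols — the join is lossless.
Dependency preservation: the restricted closure of {DH} across the fragments never reaches {G}, so DH → G cannot be enforced without a join — not preserved.

lossless but not dependency-preserving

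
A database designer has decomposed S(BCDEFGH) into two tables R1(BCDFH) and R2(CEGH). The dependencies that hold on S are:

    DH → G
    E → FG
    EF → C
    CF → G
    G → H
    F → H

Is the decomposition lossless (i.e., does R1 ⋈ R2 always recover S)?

Common attributes: R1 ∩ R2 = {CH}.
No dependency enlarges {CH}, so (CH)⁺ = {CH}.
The closure contains neither all of R1 = {BCDFH} nor all of R2 = {CEGH}, so the common attributes are not a superkey of either fragment. The join is lossy.

No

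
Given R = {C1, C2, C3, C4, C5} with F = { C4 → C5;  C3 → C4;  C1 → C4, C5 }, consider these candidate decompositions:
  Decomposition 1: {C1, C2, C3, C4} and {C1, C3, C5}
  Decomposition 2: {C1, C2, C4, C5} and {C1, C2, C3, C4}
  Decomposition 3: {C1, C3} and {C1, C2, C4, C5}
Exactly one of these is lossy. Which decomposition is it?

Decomposition 1: common = {C1, C3}, closure = {C1, C3, C4, C5} → lossless.
Decomposition 2: common = {C1, C2, C4}, closure = {C1, C2, C4, C5} → lossless.
Decomposition 3: common = {C1}, closure = {C1, C4, C5} → lossy.

Decomposition 3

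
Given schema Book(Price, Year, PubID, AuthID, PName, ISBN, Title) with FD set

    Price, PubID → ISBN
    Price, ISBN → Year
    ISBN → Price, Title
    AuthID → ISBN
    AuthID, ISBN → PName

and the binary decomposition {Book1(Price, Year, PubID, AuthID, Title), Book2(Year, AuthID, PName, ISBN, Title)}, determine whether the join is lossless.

Yes

Common attributes: Book1 ∩ Book2 = {Year, AuthID, Title}.
Closure of {Year, AuthID, Title}: AuthID → ISBN applies, adding ISBN; AuthID, ISBN → PName applies, adding PName; ISBN → Price, Title applies, adding Price. So (Year, AuthID, Title)⁺ = {Price, Year, AuthID, PName, ISBN, Title}.
This closure contains every attribute of Book2, so Book1 ∩ Book2 → Book2. The join is lossless.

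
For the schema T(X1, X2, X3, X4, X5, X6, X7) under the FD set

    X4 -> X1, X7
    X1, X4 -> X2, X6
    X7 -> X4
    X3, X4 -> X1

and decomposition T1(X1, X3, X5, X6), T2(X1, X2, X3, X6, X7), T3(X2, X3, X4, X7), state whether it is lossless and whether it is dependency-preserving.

Lossless test (chase): Rows 2 and 3 agree on X7; apply X7→X4 and equate their X4 entries. Rows 2 and 3 agree on X3, X4; apply X3, X4→X1 and equate their X1 entries. Rows 2 and 3 agree on X1, X4; apply X1, X4→X2, X6 and equate their X2, X6 entries. No row becomes fully distinguished — the join is lossy.
Dependency preservation: X4 → X1, X7; X1, X4 → X2, X6; X3, X4 → X1 are not contained in any single fragment, but the restricted closure of each left-hand side across the fragments still reaches the right-hand side; the remaining FDs each lie inside some fragment. All dependencies are preserved.

lossy but dependency-preserving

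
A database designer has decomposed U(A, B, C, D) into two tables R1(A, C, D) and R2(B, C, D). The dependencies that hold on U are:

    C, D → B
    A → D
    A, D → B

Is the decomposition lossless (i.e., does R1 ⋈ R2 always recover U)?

Yes

Common attributes: R1 ∩ R2 = {C, D}.
Closure of {C, D}: C, D → B applies, adding B. So (C, D)⁺ = {B, C, D}.
This closure contains every attribute of R2, so R1 ∩ R2 → R2. The join is lossless.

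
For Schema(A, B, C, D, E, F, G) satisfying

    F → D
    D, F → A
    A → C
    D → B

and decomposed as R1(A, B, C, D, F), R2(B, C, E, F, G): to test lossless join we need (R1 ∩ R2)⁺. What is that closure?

R1 ∩ R2 = {B, C, F}.
F → D applies, adding D
D, F → A applies, adding A
Closure: {A, B, C, D, F}.

A, B, C, D, F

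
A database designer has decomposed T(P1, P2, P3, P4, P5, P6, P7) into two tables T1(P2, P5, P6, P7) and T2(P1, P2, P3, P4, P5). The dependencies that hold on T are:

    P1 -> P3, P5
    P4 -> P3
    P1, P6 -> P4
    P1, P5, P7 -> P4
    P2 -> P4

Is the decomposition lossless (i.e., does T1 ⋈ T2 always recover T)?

Common attributes: T1 ∩ T2 = {P2, P5}.
Closure of {P2, P5}: P2 → P4 applies, adding P4; P4 → P3 applies, adding P3. So (P2, P5)⁺ = {P2, P3, P4, P5}.
The closure contains neither all of T1 = {P2, P5, P6, P7} nor all of T2 = {P1, P2, P3, P4, P5}, so the common attributes are not a superkey of either fragment. The join is lossy.

No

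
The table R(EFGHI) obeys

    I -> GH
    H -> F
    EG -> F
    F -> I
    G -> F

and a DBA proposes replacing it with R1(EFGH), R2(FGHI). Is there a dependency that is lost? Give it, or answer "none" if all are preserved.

I → GH lies within R2.
H → F lies within R1.
EG → F lies within R1.
F → I lies within R2.
G → F lies within R1.
Every dependency is enforceable on the fragments, so the decomposition is dependency-preserving.

none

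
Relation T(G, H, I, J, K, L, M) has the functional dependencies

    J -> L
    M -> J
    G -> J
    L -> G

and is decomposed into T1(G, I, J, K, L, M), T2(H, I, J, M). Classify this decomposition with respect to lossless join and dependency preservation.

lossy but dependency-preserving

Lossless test: (I, J, M)⁺ = {G, I, J, L, M}, which is a superkey of neither fragment — lossy.
Dependency preservation: every FD's attributes lie within a single fragment, so each can be enforced locally — preserved.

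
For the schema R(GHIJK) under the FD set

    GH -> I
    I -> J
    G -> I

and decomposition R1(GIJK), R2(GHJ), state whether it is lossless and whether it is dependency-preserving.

lossy but dependency-preserving

Lossless test: (GJ)⁺ = {GIJ}, which is a superkey of neither fragment — lossy.
Dependency preservation: GH → I is not contained in any single fragment, but the restricted closure of its left-hand side across the fragments still reaches the right-hand side; the remaining FDs each lie inside some fragment. All dependencies are preserved.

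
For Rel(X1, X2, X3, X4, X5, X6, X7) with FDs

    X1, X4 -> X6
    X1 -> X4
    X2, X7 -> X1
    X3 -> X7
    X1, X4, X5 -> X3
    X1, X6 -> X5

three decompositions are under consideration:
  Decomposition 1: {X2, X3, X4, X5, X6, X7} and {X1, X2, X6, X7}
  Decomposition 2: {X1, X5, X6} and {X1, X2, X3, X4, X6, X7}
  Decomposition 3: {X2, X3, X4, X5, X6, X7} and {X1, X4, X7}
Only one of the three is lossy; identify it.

Decomposition 1: common = {X2, X6, X7}, closure = {X1, X2, X3, X4, X5, X6, X7} → lossless.
Decomposition 2: common = {X1, X6}, closure = {X1, X3, X4, X5, X6, X7} → lossless.
Decomposition 3: common = {X4, X7}, closure = {X4, X7} → lossy.

Decomposition 3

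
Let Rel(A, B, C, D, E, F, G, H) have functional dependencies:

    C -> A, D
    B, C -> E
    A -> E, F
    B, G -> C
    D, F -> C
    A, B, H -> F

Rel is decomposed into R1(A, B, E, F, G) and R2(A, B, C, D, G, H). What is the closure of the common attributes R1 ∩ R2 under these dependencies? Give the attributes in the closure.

R1 ∩ R2 = {A, B, G}.
A → E, F applies, adding E, F
B, G → C applies, adding C
C → A, D applies, adding D
Closure: {A, B, C, D, E, F, G}.

A, B, C, D, E, F, G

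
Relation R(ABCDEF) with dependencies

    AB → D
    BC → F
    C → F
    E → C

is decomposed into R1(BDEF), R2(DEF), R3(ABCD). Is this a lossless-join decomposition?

Chase test. Columns are ABCDEF; row i has aⱼ where attribute j ∈ Ri, else bᵢⱼ.
Initial tableau (one row per fragment):
  row 1: b11 a2 b13 a4 a5 a6
  row 2: b21 b22 b23 a4 a5 a6
  row 3: a1 a2 a3 a4 b35 b36
Rows 1 and 2 agree on E; apply E→C and equate their C entries.
No row becomes fully distinguished — the join is lossy.

No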